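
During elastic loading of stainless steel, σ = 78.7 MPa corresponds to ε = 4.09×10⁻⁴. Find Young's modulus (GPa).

E = σ/ε = 78.7 MPa / 4.09×10⁻⁴ = 192400 MPa = 192 GPa.

192 GPa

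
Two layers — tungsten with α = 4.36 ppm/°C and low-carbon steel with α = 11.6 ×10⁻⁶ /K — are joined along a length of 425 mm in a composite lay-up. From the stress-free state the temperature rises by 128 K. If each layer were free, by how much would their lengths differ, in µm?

Δα = |4.36 − 11.6|×10⁻⁶/K = 7.24×10⁻⁶/K.
ΔL_mismatch = Δα·L·ΔT = 7.24×10⁻⁶ × 425.0 mm × 128.0 K = 394 µm.

394 µm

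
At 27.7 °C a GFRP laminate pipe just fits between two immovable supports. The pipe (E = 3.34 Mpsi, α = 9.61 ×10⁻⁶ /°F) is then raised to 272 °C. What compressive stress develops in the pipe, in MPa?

E = 3.34 Mpsi = 23.03 GPa.
α = 9.61×10⁻⁶/°F × 9/5 = 17.3×10⁻⁶/K.
ΔT = 244.3 K. Constrained thermal stress σ = E·α·ΔT = 23.03×10³ MPa × 17.3×10⁻⁶ × 244.3 = 97.3 MPa (compressive).

97.3 MPa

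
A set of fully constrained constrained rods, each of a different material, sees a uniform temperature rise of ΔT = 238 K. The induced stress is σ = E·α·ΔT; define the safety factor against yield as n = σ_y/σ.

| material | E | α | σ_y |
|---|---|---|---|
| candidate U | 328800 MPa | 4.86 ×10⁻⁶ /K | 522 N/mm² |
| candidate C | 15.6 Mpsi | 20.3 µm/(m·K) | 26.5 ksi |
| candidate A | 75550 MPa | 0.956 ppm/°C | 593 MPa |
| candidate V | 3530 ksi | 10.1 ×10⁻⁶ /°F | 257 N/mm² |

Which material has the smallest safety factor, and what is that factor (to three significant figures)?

In consistent units (E in GPa, α in ×10⁻⁶/K, σ_y in MPa):
  candidate U: E = 328.8, α = 4.86, σ_y = 522.0 → σ = 380 MPa, n = 1.37
  candidate C: E = 107.6, α = 20.3, σ_y = 182.7 → σ = 520 MPa, n = 0.352
  candidate A: E = 75.55, α = 0.956, σ_y = 593.0 → σ = 17.2 MPa, n = 34.5
  candidate V: E = 24.34, α = 18.2, σ_y = 257.0 → σ = 105 MPa, n = 2.44
Smallest n: candidate C with n = 0.352.

candidate C, n = 0.352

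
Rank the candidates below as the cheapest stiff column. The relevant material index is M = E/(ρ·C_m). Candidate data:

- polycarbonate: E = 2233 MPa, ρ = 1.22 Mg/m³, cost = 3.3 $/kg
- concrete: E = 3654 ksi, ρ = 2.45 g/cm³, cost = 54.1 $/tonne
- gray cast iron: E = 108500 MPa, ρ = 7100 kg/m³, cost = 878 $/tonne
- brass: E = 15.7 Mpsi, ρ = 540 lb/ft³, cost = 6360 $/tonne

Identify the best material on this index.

concrete

After converting to SI:
  polycarbonate: E = 2.233 GPa, ρ = 1220 kg/m³, cost = 3.300 $/kg
  concrete: E = 25.19 GPa, ρ = 2450 kg/m³, cost = 0.05410 $/kg
  gray cast iron: E = 108.5 GPa, ρ = 7100 kg/m³, cost = 0.8780 $/kg
  brass: E = 108.2 GPa, ρ = 8650 kg/m³, cost = 6.360 $/kg
  concrete: M = 190 MN·m per $
  gray cast iron: M = 17.4 MN·m per $
  brass: M = 1.97 MN·m per $
  polycarbonate: M = 0.555 MN·m per $
The maximum is for concrete.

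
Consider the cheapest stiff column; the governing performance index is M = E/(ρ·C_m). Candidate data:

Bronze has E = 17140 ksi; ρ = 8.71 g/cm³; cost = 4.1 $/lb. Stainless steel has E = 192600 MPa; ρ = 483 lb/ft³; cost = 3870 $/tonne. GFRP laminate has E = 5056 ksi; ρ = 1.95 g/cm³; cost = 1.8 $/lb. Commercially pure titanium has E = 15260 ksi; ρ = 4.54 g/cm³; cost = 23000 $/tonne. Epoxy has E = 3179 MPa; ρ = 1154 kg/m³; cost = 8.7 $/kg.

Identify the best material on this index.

stainless steel

After converting to SI:
  bronze: E = 118.2 GPa, ρ = 8710 kg/m³, cost = 9.039 $/kg
  stainless steel: E = 192.6 GPa, ρ = 7737 kg/m³, cost = 3.870 $/kg
  GFRP laminate: E = 34.86 GPa, ρ = 1950 kg/m³, cost = 3.968 $/kg
  commercially pure titanium: E = 105.2 GPa, ρ = 4540 kg/m³, cost = 23.00 $/kg
  epoxy: E = 3.179 GPa, ρ = 1154 kg/m³, cost = 8.700 $/kg
  stainless steel: M = 6.43 MN·m per $
  GFRP laminate: M = 4.50 MN·m per $
  bronze: M = 1.50 MN·m per $
  commercially pure titanium: M = 1.01 MN·m per $
  epoxy: M = 0.317 MN·m per $
Stainless steel has the largest M.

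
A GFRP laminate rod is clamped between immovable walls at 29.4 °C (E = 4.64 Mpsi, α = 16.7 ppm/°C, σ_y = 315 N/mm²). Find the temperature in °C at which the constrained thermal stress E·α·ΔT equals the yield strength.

619 °C

E = 4.64 Mpsi = 31.99 GPa.
σ_y = 315 N/mm² = 315.0 MPa.
E·α·ΔT = 315.0 MPa ⇒ ΔT = 315.0 / (31.99×10³ × 16.7×10⁻⁶) = 589.6 K.
T = 29.4 + 589.6 = 619.0 °C.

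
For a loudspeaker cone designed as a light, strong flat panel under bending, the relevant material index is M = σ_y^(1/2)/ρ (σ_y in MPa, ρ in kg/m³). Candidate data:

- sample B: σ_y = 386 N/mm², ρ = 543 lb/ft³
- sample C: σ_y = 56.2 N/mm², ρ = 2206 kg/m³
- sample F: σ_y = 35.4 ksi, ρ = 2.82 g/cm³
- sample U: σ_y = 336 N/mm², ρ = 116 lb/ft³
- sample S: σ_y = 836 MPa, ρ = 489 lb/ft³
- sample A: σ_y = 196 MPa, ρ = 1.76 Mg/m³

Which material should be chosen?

Normalizing units and computing the index:
  sample B: σ_y = 386.0 MPa, ρ = 8698 kg/m³
  sample C: σ_y = 56.20 MPa, ρ = 2206 kg/m³
  sample F: σ_y = 244.1 MPa, ρ = 2820 kg/m³
  sample U: σ_y = 336.0 MPa, ρ = 1858 kg/m³
  sample S: σ_y = 836.0 MPa, ρ = 7833 kg/m³
  sample A: σ_y = 196.0 MPa, ρ = 1760 kg/m³
  sample U: M = 9.86×10⁻³
  sample A: M = 7.95×10⁻³
  sample F: M = 5.54×10⁻³
  sample S: M = 3.69×10⁻³
  sample C: M = 3.40×10⁻³
  sample B: M = 2.26×10⁻³
Sample U has the largest M.

sample U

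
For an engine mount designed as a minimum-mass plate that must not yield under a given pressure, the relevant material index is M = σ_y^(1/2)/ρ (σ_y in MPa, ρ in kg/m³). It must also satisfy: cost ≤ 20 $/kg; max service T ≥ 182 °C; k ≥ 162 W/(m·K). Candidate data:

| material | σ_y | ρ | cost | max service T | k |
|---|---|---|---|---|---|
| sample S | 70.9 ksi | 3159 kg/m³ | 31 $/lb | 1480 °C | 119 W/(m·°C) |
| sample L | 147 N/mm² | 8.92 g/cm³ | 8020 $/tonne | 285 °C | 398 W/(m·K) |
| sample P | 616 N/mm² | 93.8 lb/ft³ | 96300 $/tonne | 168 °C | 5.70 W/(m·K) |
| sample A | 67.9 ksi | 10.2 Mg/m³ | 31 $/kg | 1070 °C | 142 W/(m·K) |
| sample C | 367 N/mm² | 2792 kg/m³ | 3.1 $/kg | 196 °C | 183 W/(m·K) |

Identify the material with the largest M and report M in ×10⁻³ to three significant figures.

sample C, M = 6.86×10⁻³

Screen on constraints: cost ≤ 20 $/kg; max service T ≥ 182 °C; k ≥ 162 W/(m·K). Survivors: sample L, sample C.
Putting every candidate on a common basis:
  sample L: σ_y = 147.0 MPa, ρ = 8920 kg/m³
  sample C: σ_y = 367.0 MPa, ρ = 2792 kg/m³
  sample C: M = 6.86×10⁻³
  sample L: M = 1.36×10⁻³
Sample C has the largest M.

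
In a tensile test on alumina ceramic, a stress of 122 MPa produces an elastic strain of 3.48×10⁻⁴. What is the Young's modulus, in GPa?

351 GPa

E = σ/ε = 122 MPa / 3.48×10⁻⁴ = 350600 MPa = 351 GPa.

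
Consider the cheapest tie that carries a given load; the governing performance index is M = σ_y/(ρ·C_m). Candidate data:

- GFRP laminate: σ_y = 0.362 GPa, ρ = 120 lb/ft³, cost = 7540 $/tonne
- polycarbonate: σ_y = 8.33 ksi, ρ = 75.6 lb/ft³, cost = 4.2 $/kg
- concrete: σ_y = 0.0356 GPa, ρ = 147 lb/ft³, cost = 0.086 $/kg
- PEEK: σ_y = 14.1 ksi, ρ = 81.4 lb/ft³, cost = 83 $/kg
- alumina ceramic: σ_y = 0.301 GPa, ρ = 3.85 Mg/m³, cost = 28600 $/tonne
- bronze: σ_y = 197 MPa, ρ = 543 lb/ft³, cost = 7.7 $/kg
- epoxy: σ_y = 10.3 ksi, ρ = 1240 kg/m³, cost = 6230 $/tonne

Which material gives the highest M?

concrete

After converting to SI:
  GFRP laminate: σ_y = 362.0 MPa, ρ = 1922 kg/m³, cost = 7.540 $/kg
  polycarbonate: σ_y = 57.43 MPa, ρ = 1211 kg/m³, cost = 4.200 $/kg
  concrete: σ_y = 35.60 MPa, ρ = 2355 kg/m³, cost = 0.08600 $/kg
  PEEK: σ_y = 97.22 MPa, ρ = 1304 kg/m³, cost = 83.00 $/kg
  alumina ceramic: σ_y = 301.0 MPa, ρ = 3850 kg/m³, cost = 28.60 $/kg
  bronze: σ_y = 197.0 MPa, ρ = 8698 kg/m³, cost = 7.700 $/kg
  epoxy: σ_y = 71.02 MPa, ρ = 1240 kg/m³, cost = 6.230 $/kg
  concrete: M = 176 kN·m per $
  GFRP laminate: M = 25.0 kN·m per $
  polycarbonate: M = 11.3 kN·m per $
  epoxy: M = 9.19 kN·m per $
  bronze: M = 2.94 kN·m per $
  alumina ceramic: M = 2.73 kN·m per $
  PEEK: M = 0.898 kN·m per $
Concrete ranks first.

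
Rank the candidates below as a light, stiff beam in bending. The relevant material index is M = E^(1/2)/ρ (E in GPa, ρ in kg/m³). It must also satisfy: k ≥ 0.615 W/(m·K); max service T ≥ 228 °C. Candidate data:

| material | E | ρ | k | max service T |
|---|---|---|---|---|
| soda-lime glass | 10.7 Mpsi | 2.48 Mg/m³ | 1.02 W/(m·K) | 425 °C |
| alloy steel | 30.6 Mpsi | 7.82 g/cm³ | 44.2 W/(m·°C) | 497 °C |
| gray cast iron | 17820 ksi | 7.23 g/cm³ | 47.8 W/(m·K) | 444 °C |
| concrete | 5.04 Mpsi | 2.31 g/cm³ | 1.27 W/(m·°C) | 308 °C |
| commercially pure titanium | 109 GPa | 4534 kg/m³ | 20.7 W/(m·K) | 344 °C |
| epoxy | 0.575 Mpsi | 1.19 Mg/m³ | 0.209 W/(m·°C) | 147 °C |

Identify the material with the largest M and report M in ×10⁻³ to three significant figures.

soda-lime glass, M = 3.46×10⁻³

Screen on constraints: k ≥ 0.615 W/(m·K); max service T ≥ 228 °C. Survivors: soda-lime glass, alloy steel, gray cast iron, concrete, commercially pure titanium.
After converting to SI:
  soda-lime glass: E = 73.77 GPa, ρ = 2480 kg/m³
  alloy steel: E = 211.0 GPa, ρ = 7820 kg/m³
  gray cast iron: E = 122.9 GPa, ρ = 7230 kg/m³
  concrete: E = 34.75 GPa, ρ = 2310 kg/m³
  commercially pure titanium: E = 109.0 GPa, ρ = 4534 kg/m³
  soda-lime glass: M = 3.46×10⁻³
  concrete: M = 2.55×10⁻³
  commercially pure titanium: M = 2.30×10⁻³
  alloy steel: M = 1.86×10⁻³
  gray cast iron: M = 1.53×10⁻³
Soda-lime glass has the largest M.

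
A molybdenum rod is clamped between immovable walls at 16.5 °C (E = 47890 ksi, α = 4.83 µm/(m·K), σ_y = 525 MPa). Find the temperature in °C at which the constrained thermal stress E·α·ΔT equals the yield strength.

346 °C

E = 47890 ksi = 330.2 GPa.
E·α·ΔT = 525.0 MPa ⇒ ΔT = 525.0 / (330.2×10³ × 4.83×10⁻⁶) = 329.2 K.
T = 16.5 + 329.2 = 345.7 °C.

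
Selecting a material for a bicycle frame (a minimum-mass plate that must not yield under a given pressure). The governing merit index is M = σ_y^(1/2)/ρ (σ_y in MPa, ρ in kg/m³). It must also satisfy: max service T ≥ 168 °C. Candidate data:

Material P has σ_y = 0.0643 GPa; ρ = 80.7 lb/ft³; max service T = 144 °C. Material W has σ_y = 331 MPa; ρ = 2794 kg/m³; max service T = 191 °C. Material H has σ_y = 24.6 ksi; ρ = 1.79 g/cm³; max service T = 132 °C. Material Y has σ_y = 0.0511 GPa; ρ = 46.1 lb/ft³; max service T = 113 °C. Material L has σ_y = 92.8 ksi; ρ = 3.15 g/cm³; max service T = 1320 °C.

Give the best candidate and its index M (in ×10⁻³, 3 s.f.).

material L, M = 8.03×10⁻³

Screen on constraints: max service T ≥ 168 °C. Survivors: material W, material L.
After converting to SI:
  material W: σ_y = 331.0 MPa, ρ = 2794 kg/m³
  material L: σ_y = 639.8 MPa, ρ = 3150 kg/m³
  material L: M = 8.03×10⁻³
  material W: M = 6.51×10⁻³
Highest index: material L.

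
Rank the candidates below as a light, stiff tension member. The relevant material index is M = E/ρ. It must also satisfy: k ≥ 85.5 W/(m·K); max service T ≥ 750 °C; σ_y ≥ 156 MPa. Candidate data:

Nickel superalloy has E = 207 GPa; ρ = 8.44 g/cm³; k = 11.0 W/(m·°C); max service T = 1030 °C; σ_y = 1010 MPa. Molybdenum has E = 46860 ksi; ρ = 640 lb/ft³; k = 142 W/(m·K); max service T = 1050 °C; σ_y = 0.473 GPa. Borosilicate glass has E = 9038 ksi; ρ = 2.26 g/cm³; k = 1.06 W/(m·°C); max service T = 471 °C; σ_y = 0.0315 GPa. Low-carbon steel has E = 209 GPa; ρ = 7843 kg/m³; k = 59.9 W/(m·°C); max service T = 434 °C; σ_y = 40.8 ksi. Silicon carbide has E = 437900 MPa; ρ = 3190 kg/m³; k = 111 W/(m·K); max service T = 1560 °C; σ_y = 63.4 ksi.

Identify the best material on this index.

silicon carbide

Screen on constraints: k ≥ 85.5 W/(m·K); max service T ≥ 750 °C; σ_y ≥ 156 MPa. Survivors: molybdenum, silicon carbide.
In SI units:
  molybdenum: E = 323.1 GPa, ρ = 10250 kg/m³
  silicon carbide: E = 437.9 GPa, ρ = 3190 kg/m³
  silicon carbide: M = 137 MN·m/kg
  molybdenum: M = 31.5 MN·m/kg
Highest index: silicon carbide.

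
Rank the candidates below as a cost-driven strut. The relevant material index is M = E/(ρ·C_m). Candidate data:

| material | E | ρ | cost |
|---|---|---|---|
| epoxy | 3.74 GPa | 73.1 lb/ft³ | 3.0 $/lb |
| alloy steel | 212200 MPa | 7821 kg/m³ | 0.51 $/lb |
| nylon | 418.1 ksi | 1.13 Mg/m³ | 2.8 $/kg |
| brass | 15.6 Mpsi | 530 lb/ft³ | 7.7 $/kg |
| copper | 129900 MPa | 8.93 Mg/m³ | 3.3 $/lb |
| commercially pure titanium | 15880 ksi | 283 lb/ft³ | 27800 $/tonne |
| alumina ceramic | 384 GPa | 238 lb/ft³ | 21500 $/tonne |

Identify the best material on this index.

alloy steel

After converting to SI:
  epoxy: E = 3.740 GPa, ρ = 1171 kg/m³, cost = 6.614 $/kg
  alloy steel: E = 212.2 GPa, ρ = 7821 kg/m³, cost = 1.124 $/kg
  nylon: E = 2.883 GPa, ρ = 1130 kg/m³, cost = 2.800 $/kg
  brass: E = 107.6 GPa, ρ = 8490 kg/m³, cost = 7.700 $/kg
  copper: E = 129.9 GPa, ρ = 8930 kg/m³, cost = 7.275 $/kg
  commercially pure titanium: E = 109.5 GPa, ρ = 4533 kg/m³, cost = 27.80 $/kg
  alumina ceramic: E = 384.0 GPa, ρ = 3812 kg/m³, cost = 21.50 $/kg
  alloy steel: M = 24.1 MN·m per $
  alumina ceramic: M = 4.68 MN·m per $
  copper: M = 2.00 MN·m per $
  brass: M = 1.65 MN·m per $
  nylon: M = 0.911 MN·m per $
  commercially pure titanium: M = 0.869 MN·m per $
  epoxy: M = 0.483 MN·m per $
Alloy steel has the largest M.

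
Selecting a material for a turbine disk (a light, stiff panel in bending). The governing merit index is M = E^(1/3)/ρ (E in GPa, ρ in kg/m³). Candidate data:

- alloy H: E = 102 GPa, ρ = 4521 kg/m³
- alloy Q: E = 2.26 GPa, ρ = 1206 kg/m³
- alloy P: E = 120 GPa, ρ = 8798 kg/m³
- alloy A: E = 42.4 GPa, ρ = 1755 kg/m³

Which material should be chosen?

Evaluate M for each candidate:
  alloy A: M = 1.99×10⁻³
  alloy Q: M = 1.09×10⁻³
  alloy H: M = 1.03×10⁻³
  alloy P: M = 0.561×10⁻³
The maximum is for alloy A.

alloy A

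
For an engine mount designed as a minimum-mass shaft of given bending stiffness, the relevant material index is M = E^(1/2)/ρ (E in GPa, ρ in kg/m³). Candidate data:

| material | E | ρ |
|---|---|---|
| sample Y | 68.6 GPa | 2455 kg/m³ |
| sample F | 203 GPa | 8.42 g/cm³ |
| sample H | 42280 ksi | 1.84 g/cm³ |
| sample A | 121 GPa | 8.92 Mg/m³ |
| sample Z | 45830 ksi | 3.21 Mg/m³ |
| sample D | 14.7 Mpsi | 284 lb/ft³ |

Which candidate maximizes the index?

sample H

After converting to SI:
  sample Y: E = 68.60 GPa, ρ = 2455 kg/m³
  sample F: E = 203.0 GPa, ρ = 8420 kg/m³
  sample H: E = 291.5 GPa, ρ = 1840 kg/m³
  sample A: E = 121.0 GPa, ρ = 8920 kg/m³
  sample Z: E = 316.0 GPa, ρ = 3210 kg/m³
  sample D: E = 101.4 GPa, ρ = 4549 kg/m³
  sample H: M = 9.28×10⁻³
  sample Z: M = 5.54×10⁻³
  sample Y: M = 3.37×10⁻³
  sample D: M = 2.21×10⁻³
  sample F: M = 1.69×10⁻³
  sample A: M = 1.23×10⁻³
Sample H ranks first.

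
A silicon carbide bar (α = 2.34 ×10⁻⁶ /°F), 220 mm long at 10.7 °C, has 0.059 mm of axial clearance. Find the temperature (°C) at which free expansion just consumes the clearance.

α = 2.34×10⁻⁶/°F × 9/5 = 4.21×10⁻⁶/K.
α·L₀·ΔT = 0.059 mm ⇒ ΔT = 0.059 / (4.21×10⁻⁶ × 220.0) = 63.67 K.
T = 10.7 + 63.67 = 74.37 °C.

74.4 °C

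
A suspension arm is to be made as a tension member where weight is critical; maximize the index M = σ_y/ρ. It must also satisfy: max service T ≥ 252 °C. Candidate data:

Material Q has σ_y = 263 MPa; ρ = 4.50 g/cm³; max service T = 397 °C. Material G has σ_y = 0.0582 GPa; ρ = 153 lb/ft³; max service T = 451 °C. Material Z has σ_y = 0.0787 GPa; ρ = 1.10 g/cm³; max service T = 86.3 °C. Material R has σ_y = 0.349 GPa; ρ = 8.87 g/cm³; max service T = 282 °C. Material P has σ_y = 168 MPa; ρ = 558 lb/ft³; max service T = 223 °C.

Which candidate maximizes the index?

Screen on constraints: max service T ≥ 252 °C. Survivors: material Q, material G, material R.
Normalizing units and computing the index:
  material Q: σ_y = 263.0 MPa, ρ = 4500 kg/m³
  material G: σ_y = 58.20 MPa, ρ = 2451 kg/m³
  material R: σ_y = 349.0 MPa, ρ = 8870 kg/m³
  material Q: M = 58.4 kN·m/kg
  material R: M = 39.3 kN·m/kg
  material G: M = 23.7 kN·m/kg
Material Q has the largest M.

material Q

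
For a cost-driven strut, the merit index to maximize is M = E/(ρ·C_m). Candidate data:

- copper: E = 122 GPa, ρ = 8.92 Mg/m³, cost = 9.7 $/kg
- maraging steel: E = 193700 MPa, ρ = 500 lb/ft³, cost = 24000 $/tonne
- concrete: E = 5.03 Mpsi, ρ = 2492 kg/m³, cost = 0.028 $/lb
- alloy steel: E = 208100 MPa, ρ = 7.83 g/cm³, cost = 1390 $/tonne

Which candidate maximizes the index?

Normalizing units and computing the index:
  copper: E = 122.0 GPa, ρ = 8920 kg/m³, cost = 9.700 $/kg
  maraging steel: E = 193.7 GPa, ρ = 8009 kg/m³, cost = 24.00 $/kg
  concrete: E = 34.68 GPa, ρ = 2492 kg/m³, cost = 0.06173 $/kg
  alloy steel: E = 208.1 GPa, ρ = 7830 kg/m³, cost = 1.390 $/kg
  concrete: M = 225 MN·m per $
  alloy steel: M = 19.1 MN·m per $
  copper: M = 1.41 MN·m per $
  maraging steel: M = 1.01 MN·m per $
Concrete ranks first.

concrete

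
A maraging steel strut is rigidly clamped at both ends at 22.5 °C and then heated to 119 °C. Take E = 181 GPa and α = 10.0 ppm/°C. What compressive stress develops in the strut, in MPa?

175 MPa

ΔT = 96.50 K. Constrained thermal stress σ = E·α·ΔT = 181.0×10³ MPa × 10.0×10⁻⁶ × 96.50 = 175 MPa (compressive).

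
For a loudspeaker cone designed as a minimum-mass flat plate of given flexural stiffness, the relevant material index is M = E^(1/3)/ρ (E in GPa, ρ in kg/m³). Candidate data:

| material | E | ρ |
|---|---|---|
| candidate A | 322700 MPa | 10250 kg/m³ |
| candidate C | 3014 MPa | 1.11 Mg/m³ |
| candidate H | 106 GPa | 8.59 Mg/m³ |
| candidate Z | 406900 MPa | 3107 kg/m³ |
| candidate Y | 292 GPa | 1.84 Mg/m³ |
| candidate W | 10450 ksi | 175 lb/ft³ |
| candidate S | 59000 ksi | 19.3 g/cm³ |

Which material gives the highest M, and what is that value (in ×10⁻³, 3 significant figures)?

After converting to SI:
  candidate A: E = 322.7 GPa, ρ = 10250 kg/m³
  candidate C: E = 3.014 GPa, ρ = 1110 kg/m³
  candidate H: E = 106.0 GPa, ρ = 8590 kg/m³
  candidate Z: E = 406.9 GPa, ρ = 3107 kg/m³
  candidate Y: E = 292.0 GPa, ρ = 1840 kg/m³
  candidate W: E = 72.05 GPa, ρ = 2803 kg/m³
  candidate S: E = 406.8 GPa, ρ = 19300 kg/m³
  candidate Y: M = 3.61×10⁻³
  candidate Z: M = 2.38×10⁻³
  candidate W: M = 1.48×10⁻³
  candidate C: M = 1.30×10⁻³
  candidate A: M = 0.669×10⁻³
  candidate H: M = 0.551×10⁻³
  candidate S: M = 0.384×10⁻³
The maximum is for candidate Y.

candidate Y, M = 3.61×10⁻³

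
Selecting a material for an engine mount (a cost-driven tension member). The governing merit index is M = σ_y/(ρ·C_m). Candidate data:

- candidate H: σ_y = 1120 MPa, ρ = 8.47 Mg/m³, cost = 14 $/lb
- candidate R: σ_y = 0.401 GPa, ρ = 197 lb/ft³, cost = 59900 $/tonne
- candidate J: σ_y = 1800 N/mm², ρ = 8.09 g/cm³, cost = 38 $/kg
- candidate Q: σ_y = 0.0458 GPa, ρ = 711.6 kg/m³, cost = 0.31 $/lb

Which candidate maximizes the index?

candidate Q

Normalizing units and computing the index:
  candidate H: σ_y = 1120 MPa, ρ = 8470 kg/m³, cost = 30.86 $/kg
  candidate R: σ_y = 401.0 MPa, ρ = 3156 kg/m³, cost = 59.90 $/kg
  candidate J: σ_y = 1800 MPa, ρ = 8090 kg/m³, cost = 38.00 $/kg
  candidate Q: σ_y = 45.80 MPa, ρ = 711.6 kg/m³, cost = 0.6834 $/kg
  candidate Q: M = 94.2 kN·m per $
  candidate J: M = 5.86 kN·m per $
  candidate H: M = 4.28 kN·m per $
  candidate R: M = 2.12 kN·m per $
Candidate Q ranks first.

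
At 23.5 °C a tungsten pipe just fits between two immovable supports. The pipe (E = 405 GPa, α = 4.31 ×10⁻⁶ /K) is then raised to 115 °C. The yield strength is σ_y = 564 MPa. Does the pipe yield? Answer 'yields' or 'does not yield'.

ΔT = 91.50 K. Constrained thermal stress σ = E·α·ΔT = 405.0×10³ MPa × 4.31×10⁻⁶ × 91.50 = 160 MPa (compressive).
Compare to σ_y = 564 MPa: σ < σ_y, so it does not yield.

does not yield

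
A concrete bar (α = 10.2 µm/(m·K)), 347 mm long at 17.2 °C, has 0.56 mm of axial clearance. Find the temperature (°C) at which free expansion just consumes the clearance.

175 °C

α·L₀·ΔT = 0.56 mm ⇒ ΔT = 0.56 / (10.2×10⁻⁶ × 347.0) = 158.2 K.
T = 17.2 + 158.2 = 175.4 °C.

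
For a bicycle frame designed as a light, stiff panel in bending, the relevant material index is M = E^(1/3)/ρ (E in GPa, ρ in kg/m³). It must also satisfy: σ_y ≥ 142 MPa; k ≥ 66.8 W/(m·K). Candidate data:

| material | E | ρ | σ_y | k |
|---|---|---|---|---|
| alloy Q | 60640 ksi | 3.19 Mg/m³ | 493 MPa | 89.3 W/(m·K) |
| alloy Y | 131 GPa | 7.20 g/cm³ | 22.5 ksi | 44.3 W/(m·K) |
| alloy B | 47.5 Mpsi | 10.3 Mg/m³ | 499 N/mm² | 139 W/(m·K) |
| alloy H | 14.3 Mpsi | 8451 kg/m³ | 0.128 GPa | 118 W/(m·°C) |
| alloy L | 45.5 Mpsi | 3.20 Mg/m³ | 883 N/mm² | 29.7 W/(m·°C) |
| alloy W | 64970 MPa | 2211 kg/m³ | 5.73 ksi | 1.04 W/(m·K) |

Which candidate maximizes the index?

alloy Q

Screen on constraints: σ_y ≥ 142 MPa; k ≥ 66.8 W/(m·K). Survivors: alloy Q, alloy B.
Convert each candidate to consistent units, then evaluate M:
  alloy Q: E = 418.1 GPa, ρ = 3190 kg/m³
  alloy B: E = 327.5 GPa, ρ = 10300 kg/m³
  alloy Q: M = 2.34×10⁻³
  alloy B: M = 0.669×10⁻³
Highest index: alloy Q.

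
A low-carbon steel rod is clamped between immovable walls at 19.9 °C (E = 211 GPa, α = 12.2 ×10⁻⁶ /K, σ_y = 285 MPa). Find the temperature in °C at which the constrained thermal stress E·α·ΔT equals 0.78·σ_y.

E·α·ΔT = 222.3 MPa ⇒ ΔT = 222.3 / (211.0×10³ × 12.2×10⁻⁶) = 86.36 K.
T = 19.9 + 86.36 = 106.3 °C.

106 °C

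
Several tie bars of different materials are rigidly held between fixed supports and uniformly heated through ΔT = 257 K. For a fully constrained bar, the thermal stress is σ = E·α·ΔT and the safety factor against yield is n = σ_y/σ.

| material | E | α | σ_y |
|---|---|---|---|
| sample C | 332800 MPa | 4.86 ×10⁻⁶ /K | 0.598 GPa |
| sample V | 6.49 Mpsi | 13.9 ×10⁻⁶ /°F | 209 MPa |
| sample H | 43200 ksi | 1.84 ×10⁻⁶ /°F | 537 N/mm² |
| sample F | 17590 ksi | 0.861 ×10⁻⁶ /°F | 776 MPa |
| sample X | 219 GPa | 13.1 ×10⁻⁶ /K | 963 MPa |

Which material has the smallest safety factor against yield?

sample V

With everything in SI (GPa, ×10⁻⁶/K, MPa):
  sample C: E = 332.8, α = 4.86, σ_y = 598.0 → σ = 416 MPa, n = 1.44
  sample V: E = 44.75, α = 25.0, σ_y = 209.0 → σ = 288 MPa, n = 0.726
  sample H: E = 297.9, α = 3.31, σ_y = 537.0 → σ = 254 MPa, n = 2.12
  sample F: E = 121.3, α = 1.55, σ_y = 776.0 → σ = 48.3 MPa, n = 16.1
  sample X: E = 219.0, α = 13.1, σ_y = 963.0 → σ = 737 MPa, n = 1.31
Sample V has the lowest safety factor, n = 0.726.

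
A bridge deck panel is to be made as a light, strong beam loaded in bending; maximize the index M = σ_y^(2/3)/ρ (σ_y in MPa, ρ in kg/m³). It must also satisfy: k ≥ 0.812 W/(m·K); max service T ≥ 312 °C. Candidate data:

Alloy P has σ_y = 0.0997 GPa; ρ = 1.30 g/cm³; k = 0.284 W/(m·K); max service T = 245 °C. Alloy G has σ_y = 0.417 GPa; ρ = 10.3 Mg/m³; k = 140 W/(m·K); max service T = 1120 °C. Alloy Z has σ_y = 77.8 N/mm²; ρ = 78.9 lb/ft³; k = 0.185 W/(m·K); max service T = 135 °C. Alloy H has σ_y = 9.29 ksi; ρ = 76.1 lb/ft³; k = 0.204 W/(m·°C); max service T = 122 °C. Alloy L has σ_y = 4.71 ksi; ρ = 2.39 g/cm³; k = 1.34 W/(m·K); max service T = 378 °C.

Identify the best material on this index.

Screen on constraints: k ≥ 0.812 W/(m·K); max service T ≥ 312 °C. Survivors: alloy G, alloy L.
After converting to SI:
  alloy G: σ_y = 417.0 MPa, ρ = 10300 kg/m³
  alloy L: σ_y = 32.47 MPa, ρ = 2390 kg/m³
  alloy G: M = 5.42×10⁻³
  alloy L: M = 4.26×10⁻³
The maximum is for alloy G.

alloy G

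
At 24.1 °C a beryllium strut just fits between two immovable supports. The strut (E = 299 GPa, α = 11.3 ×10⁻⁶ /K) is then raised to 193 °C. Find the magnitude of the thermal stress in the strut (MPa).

ΔT = 168.9 K. Constrained thermal stress σ = E·α·ΔT = 299.0×10³ MPa × 11.3×10⁻⁶ × 168.9 = 571 MPa (compressive).

571 MPa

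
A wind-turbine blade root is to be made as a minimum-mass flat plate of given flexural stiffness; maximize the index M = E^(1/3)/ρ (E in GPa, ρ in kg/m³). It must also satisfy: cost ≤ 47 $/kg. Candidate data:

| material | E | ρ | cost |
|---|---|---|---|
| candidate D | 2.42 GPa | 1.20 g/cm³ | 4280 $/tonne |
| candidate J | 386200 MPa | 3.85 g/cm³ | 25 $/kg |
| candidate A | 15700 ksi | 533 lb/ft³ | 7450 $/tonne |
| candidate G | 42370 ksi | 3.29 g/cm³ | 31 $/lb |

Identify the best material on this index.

Screen on constraints: cost ≤ 47 $/kg. Survivors: candidate D, candidate J, candidate A.
Convert each candidate to consistent units, then evaluate M:
  candidate D: E = 2.420 GPa, ρ = 1200 kg/m³
  candidate J: E = 386.2 GPa, ρ = 3850 kg/m³
  candidate A: E = 108.2 GPa, ρ = 8538 kg/m³
  candidate J: M = 1.89×10⁻³
  candidate D: M = 1.12×10⁻³
  candidate A: M = 0.558×10⁻³
Candidate J has the largest M.

candidate J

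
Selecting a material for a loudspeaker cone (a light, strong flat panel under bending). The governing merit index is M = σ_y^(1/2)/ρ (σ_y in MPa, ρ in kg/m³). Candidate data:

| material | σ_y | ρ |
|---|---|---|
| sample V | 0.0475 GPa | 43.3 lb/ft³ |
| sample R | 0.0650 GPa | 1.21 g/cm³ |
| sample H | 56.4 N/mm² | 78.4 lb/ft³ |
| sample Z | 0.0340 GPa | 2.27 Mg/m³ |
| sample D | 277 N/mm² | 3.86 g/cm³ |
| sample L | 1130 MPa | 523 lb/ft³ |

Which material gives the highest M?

sample V

Convert each candidate to consistent units, then evaluate M:
  sample V: σ_y = 47.50 MPa, ρ = 693.6 kg/m³
  sample R: σ_y = 65.00 MPa, ρ = 1210 kg/m³
  sample H: σ_y = 56.40 MPa, ρ = 1256 kg/m³
  sample Z: σ_y = 34.00 MPa, ρ = 2270 kg/m³
  sample D: σ_y = 277.0 MPa, ρ = 3860 kg/m³
  sample L: σ_y = 1130 MPa, ρ = 8378 kg/m³
  sample V: M = 9.94×10⁻³
  sample R: M = 6.66×10⁻³
  sample H: M = 5.98×10⁻³
  sample D: M = 4.31×10⁻³
  sample L: M = 4.01×10⁻³
  sample Z: M = 2.57×10⁻³
Sample V ranks first.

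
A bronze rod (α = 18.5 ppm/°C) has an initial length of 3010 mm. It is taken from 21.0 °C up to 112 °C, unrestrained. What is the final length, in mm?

3015.1 mm

ΔT = 112 − 21.0 = 91.00 K.
ΔL = α·L₀·ΔT = 18.5×10⁻⁶ × 3010 mm × 91.00 K = 5.07 mm.
L = L₀ + ΔL = 3010 + 5.07 = 3015.1 mm.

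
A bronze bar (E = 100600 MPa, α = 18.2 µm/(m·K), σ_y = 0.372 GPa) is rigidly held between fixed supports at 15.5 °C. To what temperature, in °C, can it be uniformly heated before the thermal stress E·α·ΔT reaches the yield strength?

219 °C

E = 100600 MPa = 100.6 GPa.
σ_y = 0.372 GPa = 372.0 MPa.
E·α·ΔT = 372.0 MPa ⇒ ΔT = 372.0 / (100.6×10³ × 18.2×10⁻⁶) = 203.2 K.
T = 15.5 + 203.2 = 218.7 °C.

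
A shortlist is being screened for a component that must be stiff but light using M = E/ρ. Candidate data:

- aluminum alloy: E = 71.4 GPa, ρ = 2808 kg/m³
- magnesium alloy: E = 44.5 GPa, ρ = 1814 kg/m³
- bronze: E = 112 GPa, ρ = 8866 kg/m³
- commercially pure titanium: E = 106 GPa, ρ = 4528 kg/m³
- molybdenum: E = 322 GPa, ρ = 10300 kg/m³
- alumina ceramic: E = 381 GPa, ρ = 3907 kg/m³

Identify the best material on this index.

alumina ceramic

Computing M directly (units already consistent):
  alumina ceramic: M = 97.5 MN·m/kg
  molybdenum: M = 31.3 MN·m/kg
  aluminum alloy: M = 25.4 MN·m/kg
  magnesium alloy: M = 24.5 MN·m/kg
  commercially pure titanium: M = 23.4 MN·m/kg
  bronze: M = 12.6 MN·m/kg
The maximum is for alumina ceramic.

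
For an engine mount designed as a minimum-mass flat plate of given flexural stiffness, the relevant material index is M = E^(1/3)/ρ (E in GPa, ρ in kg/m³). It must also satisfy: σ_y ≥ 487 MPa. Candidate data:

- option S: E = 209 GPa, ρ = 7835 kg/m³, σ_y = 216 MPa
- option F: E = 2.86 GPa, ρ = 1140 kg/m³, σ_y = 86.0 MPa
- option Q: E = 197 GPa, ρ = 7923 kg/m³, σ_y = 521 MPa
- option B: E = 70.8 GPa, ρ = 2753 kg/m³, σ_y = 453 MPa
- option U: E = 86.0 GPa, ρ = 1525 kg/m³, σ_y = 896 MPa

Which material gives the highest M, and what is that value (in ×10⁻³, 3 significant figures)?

Screen on constraints: σ_y ≥ 487 MPa. Survivors: option Q, option U.
Computing M directly (units already consistent):
  option U: M = 2.89×10⁻³
  option Q: M = 0.734×10⁻³
Option U has the largest M.

option U, M = 2.89×10⁻³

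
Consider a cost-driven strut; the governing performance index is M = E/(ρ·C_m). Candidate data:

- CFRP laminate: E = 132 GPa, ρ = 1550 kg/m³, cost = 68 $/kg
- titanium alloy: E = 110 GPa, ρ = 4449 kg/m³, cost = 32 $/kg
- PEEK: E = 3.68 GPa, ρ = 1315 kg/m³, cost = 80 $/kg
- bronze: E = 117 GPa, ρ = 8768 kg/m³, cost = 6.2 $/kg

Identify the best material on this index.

Computing M directly (units already consistent):
  bronze: M = 2.15 MN·m per $
  CFRP laminate: M = 1.25 MN·m per $
  titanium alloy: M = 0.773 MN·m per $
  PEEK: M = 0.0350 MN·m per $
Bronze ranks first.

bronze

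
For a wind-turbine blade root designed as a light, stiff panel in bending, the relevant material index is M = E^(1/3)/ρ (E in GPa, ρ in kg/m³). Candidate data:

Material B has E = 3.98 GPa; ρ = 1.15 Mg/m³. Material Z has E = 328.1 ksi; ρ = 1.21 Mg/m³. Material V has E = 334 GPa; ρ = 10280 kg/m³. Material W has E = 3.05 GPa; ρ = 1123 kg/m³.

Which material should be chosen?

material B

After converting to SI:
  material B: E = 3.980 GPa, ρ = 1150 kg/m³
  material Z: E = 2.262 GPa, ρ = 1210 kg/m³
  material V: E = 334.0 GPa, ρ = 10280 kg/m³
  material W: E = 3.050 GPa, ρ = 1123 kg/m³
  material B: M = 1.38×10⁻³
  material W: M = 1.29×10⁻³
  material Z: M = 1.08×10⁻³
  material V: M = 0.675×10⁻³
The maximum is for material B.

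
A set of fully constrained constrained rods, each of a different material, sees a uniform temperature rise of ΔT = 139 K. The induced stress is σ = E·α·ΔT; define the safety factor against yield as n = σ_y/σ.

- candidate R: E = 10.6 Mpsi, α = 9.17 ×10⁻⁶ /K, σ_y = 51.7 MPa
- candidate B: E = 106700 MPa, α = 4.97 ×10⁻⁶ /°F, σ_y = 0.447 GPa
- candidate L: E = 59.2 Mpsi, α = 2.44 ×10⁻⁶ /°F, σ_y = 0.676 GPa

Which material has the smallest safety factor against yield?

candidate R

Converting E to GPa, α to ×10⁻⁶/K, σ_y to MPa, then σ and n for each:
  candidate R: E = 73.08, α = 9.17, σ_y = 51.70 → σ = 93.2 MPa, n = 0.555
  candidate B: E = 106.7, α = 8.95, σ_y = 447.0 → σ = 133 MPa, n = 3.37
  candidate L: E = 408.2, α = 4.39, σ_y = 676.0 → σ = 249 MPa, n = 2.71
Candidate R has the lowest safety factor, n = 0.555.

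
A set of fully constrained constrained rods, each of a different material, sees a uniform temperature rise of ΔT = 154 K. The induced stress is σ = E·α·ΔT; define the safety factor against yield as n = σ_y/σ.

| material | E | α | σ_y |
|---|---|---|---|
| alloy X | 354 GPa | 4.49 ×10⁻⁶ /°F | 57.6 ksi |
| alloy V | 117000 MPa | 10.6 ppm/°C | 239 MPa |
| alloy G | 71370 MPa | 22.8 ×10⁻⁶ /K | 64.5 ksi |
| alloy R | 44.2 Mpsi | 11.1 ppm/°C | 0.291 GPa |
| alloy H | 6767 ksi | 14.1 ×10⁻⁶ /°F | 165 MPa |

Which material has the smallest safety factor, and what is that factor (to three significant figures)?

alloy R, n = 0.559

Converting E to GPa, α to ×10⁻⁶/K, σ_y to MPa, then σ and n for each:
  alloy X: E = 354.0, α = 8.08, σ_y = 397.1 → σ = 441 MPa, n = 0.901
  alloy V: E = 117.0, α = 10.6, σ_y = 239.0 → σ = 191 MPa, n = 1.25
  alloy G: E = 71.37, α = 22.8, σ_y = 444.7 → σ = 251 MPa, n = 1.77
  alloy R: E = 304.7, α = 11.1, σ_y = 291.0 → σ = 521 MPa, n = 0.559
  alloy H: E = 46.66, α = 25.4, σ_y = 165.0 → σ = 182 MPa, n = 0.905
Alloy R has the lowest safety factor, n = 0.559.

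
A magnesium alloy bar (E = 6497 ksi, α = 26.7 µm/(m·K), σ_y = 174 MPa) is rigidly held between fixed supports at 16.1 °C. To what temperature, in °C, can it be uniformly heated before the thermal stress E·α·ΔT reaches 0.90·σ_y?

147 °C

E = 6497 ksi = 44.80 GPa.
E·α·ΔT = 156.6 MPa ⇒ ΔT = 156.6 / (44.80×10³ × 26.7×10⁻⁶) = 130.9 K.
T = 16.1 + 130.9 = 147.0 °C.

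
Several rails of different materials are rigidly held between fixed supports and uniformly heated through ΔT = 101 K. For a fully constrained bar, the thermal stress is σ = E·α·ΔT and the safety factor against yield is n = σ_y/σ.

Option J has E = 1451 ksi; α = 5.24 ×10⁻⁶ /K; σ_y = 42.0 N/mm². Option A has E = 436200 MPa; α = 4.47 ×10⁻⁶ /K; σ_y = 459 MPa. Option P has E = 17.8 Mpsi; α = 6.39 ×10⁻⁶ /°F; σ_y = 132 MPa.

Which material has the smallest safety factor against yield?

Per material, after unit conversion:
  option J: E = 10.00, α = 5.24, σ_y = 42.00 → σ = 5.29 MPa, n = 7.93
  option A: E = 436.2, α = 4.47, σ_y = 459.0 → σ = 197 MPa, n = 2.33
  option P: E = 122.7, α = 11.5, σ_y = 132.0 → σ = 143 MPa, n = 0.926
Option P has the lowest safety factor, n = 0.926.

option P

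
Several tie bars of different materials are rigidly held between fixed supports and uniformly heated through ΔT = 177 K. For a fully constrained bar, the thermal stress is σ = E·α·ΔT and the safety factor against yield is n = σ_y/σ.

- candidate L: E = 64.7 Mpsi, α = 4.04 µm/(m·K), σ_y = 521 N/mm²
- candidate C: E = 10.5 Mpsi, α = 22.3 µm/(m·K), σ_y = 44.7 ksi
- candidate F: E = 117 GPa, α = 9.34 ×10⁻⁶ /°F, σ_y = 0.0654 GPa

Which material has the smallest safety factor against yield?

candidate F

Per material, after unit conversion:
  candidate L: E = 446.1, α = 4.04, σ_y = 521.0 → σ = 319 MPa, n = 1.63
  candidate C: E = 72.39, α = 22.3, σ_y = 308.2 → σ = 286 MPa, n = 1.08
  candidate F: E = 117.0, α = 16.8, σ_y = 65.40 → σ = 348 MPa, n = 0.188
The minimum is candidate F at n = 0.188.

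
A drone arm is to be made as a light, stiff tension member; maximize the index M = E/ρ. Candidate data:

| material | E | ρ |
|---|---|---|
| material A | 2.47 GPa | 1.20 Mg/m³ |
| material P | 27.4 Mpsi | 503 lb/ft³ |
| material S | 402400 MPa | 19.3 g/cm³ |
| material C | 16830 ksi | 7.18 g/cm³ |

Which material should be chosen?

material P

Convert each candidate to consistent units, then evaluate M:
  material A: E = 2.470 GPa, ρ = 1200 kg/m³
  material P: E = 188.9 GPa, ρ = 8057 kg/m³
  material S: E = 402.4 GPa, ρ = 19300 kg/m³
  material C: E = 116.0 GPa, ρ = 7180 kg/m³
  material P: M = 23.4 MN·m/kg
  material S: M = 20.8 MN·m/kg
  material C: M = 16.2 MN·m/kg
  material A: M = 2.06 MN·m/kg
Highest index: material P.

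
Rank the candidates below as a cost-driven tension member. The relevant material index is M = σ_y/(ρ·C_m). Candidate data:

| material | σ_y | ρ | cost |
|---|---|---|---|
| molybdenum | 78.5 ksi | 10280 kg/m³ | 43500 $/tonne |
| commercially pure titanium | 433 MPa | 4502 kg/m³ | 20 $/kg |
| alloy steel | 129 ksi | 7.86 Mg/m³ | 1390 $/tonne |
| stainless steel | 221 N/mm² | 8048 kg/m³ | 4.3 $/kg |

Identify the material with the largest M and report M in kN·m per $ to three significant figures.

Convert each candidate to consistent units, then evaluate M:
  molybdenum: σ_y = 541.2 MPa, ρ = 10280 kg/m³, cost = 43.50 $/kg
  commercially pure titanium: σ_y = 433.0 MPa, ρ = 4502 kg/m³, cost = 20.00 $/kg
  alloy steel: σ_y = 889.4 MPa, ρ = 7860 kg/m³, cost = 1.390 $/kg
  stainless steel: σ_y = 221.0 MPa, ρ = 8048 kg/m³, cost = 4.300 $/kg
  alloy steel: M = 81.4 kN·m per $
  stainless steel: M = 6.39 kN·m per $
  commercially pure titanium: M = 4.81 kN·m per $
  molybdenum: M = 1.21 kN·m per $
The maximum is for alloy steel.

alloy steel, M = 81.4 kN·m per $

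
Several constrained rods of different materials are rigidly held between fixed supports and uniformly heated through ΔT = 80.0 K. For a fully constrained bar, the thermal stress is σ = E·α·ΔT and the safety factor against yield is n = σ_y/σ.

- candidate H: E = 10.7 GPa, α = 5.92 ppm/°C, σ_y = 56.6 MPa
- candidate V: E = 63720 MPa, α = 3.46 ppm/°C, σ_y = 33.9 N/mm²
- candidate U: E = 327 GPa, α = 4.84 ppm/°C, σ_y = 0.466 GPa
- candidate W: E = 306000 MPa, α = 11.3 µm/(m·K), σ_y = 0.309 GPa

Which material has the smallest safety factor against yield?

In consistent units (E in GPa, α in ×10⁻⁶/K, σ_y in MPa):
  candidate H: E = 10.70, α = 5.92, σ_y = 56.60 → σ = 5.07 MPa, n = 11.2
  candidate V: E = 63.72, α = 3.46, σ_y = 33.90 → σ = 17.6 MPa, n = 1.92
  candidate U: E = 327.0, α = 4.84, σ_y = 466.0 → σ = 127 MPa, n = 3.68
  candidate W: E = 306.0, α = 11.3, σ_y = 309.0 → σ = 277 MPa, n = 1.12
The minimum is candidate W at n = 1.12.

candidate W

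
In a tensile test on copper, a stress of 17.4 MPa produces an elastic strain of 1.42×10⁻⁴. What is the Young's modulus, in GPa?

123 GPa

E = σ/ε = 17.4 MPa / 1.42×10⁻⁴ = 122500 MPa = 123 GPa.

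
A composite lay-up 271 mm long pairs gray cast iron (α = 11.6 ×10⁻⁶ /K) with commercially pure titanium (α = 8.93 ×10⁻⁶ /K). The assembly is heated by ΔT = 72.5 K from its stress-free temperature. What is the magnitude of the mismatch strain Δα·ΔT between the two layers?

1.94×10⁻⁴

Δα = |11.6 − 8.93|×10⁻⁶/K = 2.67×10⁻⁶/K.
Mismatch strain = Δα·ΔT = 2.67×10⁻⁶ × 72.5 = 1.94×10⁻⁴.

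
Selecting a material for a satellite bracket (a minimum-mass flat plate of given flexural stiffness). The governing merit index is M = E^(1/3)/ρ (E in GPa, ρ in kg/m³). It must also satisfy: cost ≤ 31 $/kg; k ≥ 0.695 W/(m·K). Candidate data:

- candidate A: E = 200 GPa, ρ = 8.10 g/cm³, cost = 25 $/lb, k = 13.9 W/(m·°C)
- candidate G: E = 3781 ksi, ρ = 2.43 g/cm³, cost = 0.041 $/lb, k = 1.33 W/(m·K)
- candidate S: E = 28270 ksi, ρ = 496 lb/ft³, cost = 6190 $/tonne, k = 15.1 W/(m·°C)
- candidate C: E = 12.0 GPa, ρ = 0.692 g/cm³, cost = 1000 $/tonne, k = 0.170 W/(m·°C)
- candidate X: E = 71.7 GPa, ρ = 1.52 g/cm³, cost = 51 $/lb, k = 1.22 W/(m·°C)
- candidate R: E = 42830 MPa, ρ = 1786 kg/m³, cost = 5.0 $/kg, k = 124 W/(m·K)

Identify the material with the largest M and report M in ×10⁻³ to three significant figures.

Screen on constraints: cost ≤ 31 $/kg; k ≥ 0.695 W/(m·K). Survivors: candidate G, candidate S, candidate R.
Convert each candidate to consistent units, then evaluate M:
  candidate G: E = 26.07 GPa, ρ = 2430 kg/m³
  candidate S: E = 194.9 GPa, ρ = 7945 kg/m³
  candidate R: E = 42.83 GPa, ρ = 1786 kg/m³
  candidate R: M = 1.96×10⁻³
  candidate G: M = 1.22×10⁻³
  candidate S: M = 0.730×10⁻³
Candidate R ranks first.

candidate R, M = 1.96×10⁻³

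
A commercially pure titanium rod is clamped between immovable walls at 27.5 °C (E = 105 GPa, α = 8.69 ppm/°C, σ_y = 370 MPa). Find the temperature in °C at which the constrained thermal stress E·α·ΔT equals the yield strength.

E·α·ΔT = 370.0 MPa ⇒ ΔT = 370.0 / (105.0×10³ × 8.69×10⁻⁶) = 405.5 K.
T = 27.5 + 405.5 = 433.0 °C.

433 °C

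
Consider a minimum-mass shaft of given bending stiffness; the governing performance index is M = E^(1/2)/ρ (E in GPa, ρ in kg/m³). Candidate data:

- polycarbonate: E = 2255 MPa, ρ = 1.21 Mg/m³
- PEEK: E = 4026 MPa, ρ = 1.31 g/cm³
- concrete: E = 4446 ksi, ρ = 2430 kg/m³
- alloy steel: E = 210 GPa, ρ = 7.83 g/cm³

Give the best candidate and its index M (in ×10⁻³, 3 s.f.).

concrete, M = 2.28×10⁻³

In SI units:
  polycarbonate: E = 2.255 GPa, ρ = 1210 kg/m³
  PEEK: E = 4.026 GPa, ρ = 1310 kg/m³
  concrete: E = 30.65 GPa, ρ = 2430 kg/m³
  alloy steel: E = 210.0 GPa, ρ = 7830 kg/m³
  concrete: M = 2.28×10⁻³
  alloy steel: M = 1.85×10⁻³
  PEEK: M = 1.53×10⁻³
  polycarbonate: M = 1.24×10⁻³
Concrete ranks first.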